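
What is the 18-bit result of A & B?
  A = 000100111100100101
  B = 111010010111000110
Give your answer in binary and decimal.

Apply & to each column (1 only where both bits are 1):
  000100111100100101
& 111010010111000110
--------------------
  000000010100000100

Answer: 000000010100000100 (1284)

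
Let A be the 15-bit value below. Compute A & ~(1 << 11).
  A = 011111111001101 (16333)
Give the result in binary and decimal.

Mask = ~(1 << 11) = 111011111111111
Bit 11 of A is 1, so AND-ing with the mask clears it to 0.
  011111111001101
& 111011111111111
-----------------
  011011111001101

Answer: 011011111001101 (14285)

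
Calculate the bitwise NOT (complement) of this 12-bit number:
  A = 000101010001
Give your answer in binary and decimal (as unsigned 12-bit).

Flip each bit (0->1, 1->0):
  000101010001
  111010101110

Answer: 111010101110 (3758)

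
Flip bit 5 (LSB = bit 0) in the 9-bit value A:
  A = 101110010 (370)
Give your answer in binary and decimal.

Mask = 1 << 5 = 000100000
Bit 5 of A is 1; XOR with the mask flips it to 0.
  101110010
^ 000100000
-----------
  101010010

Answer: 101010010 (338)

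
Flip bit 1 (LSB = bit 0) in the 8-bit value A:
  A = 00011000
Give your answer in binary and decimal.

Mask = 1 << 1 = 00000010
Bit 1 of A is 0; XOR with the mask flips it to 1.
  00011000
^ 00000010
----------
  00011010

Answer: 00011010 (26)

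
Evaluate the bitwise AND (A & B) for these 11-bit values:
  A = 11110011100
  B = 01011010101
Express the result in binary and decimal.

Apply & to each column (1 only where both bits are 1):
  11110011100
& 01011010101
-------------
  01010010100

Answer: 01010010100 (660)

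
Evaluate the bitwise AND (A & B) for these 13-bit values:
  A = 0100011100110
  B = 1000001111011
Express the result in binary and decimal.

Apply & to each column (1 only where both bits are 1):
  0100011100110
& 1000001111011
---------------
  0000001100010

Answer: 0000001100010 (98)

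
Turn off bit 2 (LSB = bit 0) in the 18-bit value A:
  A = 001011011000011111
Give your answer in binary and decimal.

Mask = ~(1 << 2) = 111111111111111011
Bit 2 of A is 1, so AND-ing with the mask clears it to 0.
  001011011000011111
& 111111111111111011
--------------------
  001011011000011011

Answer: 001011011000011011 (46619)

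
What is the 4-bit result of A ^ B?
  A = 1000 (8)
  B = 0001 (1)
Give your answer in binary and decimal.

Apply ^ to each column (1 where bits differ):
  1000
^ 0001
------
  1001

Answer: 1001 (9)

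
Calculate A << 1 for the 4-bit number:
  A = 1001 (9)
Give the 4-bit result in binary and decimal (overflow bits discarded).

Shift left by 1: drop the top 1 bit(s), append 1 zero(s) on the right.
  1001  ->  discard [1], keep [001], append 0
= 0010

Answer: 0010 (2)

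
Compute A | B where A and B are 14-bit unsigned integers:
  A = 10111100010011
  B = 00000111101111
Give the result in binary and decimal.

Apply | to each column (1 where either bit is 1):
  10111100010011
| 00000111101111
----------------
  10111111111111

Answer: 10111111111111 (12287)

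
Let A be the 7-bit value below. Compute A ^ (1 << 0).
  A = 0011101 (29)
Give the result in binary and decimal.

Mask = 1 << 0 = 0000001
Bit 0 of A is 1; XOR with the mask flips it to 0.
  0011101
^ 0000001
---------
  0011100

Answer: 0011100 (28)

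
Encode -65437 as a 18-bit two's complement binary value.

1. Binary of +65437:  001111111110011101
2. Invert bits:     110000000001100010
3. Add 1:           110000000001100011

Answer: 110000000001100011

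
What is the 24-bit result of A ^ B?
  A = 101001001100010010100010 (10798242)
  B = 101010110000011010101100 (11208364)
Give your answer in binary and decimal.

Apply ^ to each column (1 where bits differ):
  101001001100010010100010
^ 101010110000011010101100
--------------------------
  000011111100001000001110

Answer: 000011111100001000001110 (1032718)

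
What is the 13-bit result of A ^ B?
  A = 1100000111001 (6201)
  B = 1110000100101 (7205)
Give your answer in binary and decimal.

Apply ^ to each column (1 where bits differ):
  1100000111001
^ 1110000100101
---------------
  0010000011100

Answer: 0010000011100 (1052)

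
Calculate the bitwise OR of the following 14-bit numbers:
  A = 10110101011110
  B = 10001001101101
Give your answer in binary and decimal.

Apply | to each column (1 where either bit is 1):
  10110101011110
| 10001001101101
----------------
  10111101111111

Answer: 10111101111111 (12159)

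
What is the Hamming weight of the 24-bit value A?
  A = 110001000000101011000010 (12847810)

110001000000101011000010
1-bits at positions (from bit 0 = LSB): 1, 6, 7, 9, 11, 18, 22, 23
Count = 8

Answer: 8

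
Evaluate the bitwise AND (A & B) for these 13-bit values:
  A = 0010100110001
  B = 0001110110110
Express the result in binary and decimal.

Apply & to each column (1 only where both bits are 1):
  0010100110001
& 0001110110110
---------------
  0000100110000

Answer: 0000100110000 (304)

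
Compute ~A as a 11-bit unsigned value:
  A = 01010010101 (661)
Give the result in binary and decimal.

Flip each bit (0->1, 1->0):
  01010010101
  10101101010

Answer: 10101101010 (1386)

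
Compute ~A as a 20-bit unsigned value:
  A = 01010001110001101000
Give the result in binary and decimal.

Flip each bit (0->1, 1->0):
  01010001110001101000
  10101110001110010111

Answer: 10101110001110010111 (713623)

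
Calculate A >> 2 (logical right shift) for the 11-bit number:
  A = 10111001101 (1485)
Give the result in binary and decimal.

Logical shift right by 2: drop the bottom 2 bit(s), prepend 2 zero(s) on the left.
  10111001101  ->  keep [101110011], discard [01], prepend 00
= 00101110011

Answer: 00101110011 (371)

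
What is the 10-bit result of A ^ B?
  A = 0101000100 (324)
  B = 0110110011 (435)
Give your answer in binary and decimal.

Apply ^ to each column (1 where bits differ):
  0101000100
^ 0110110011
------------
  0011110111

Answer: 0011110111 (247)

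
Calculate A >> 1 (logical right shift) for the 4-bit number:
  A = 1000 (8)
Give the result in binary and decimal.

Logical shift right by 1: drop the bottom 1 bit(s), prepend 1 zero(s) on the left.
  1000  ->  keep [100], discard [0], prepend 0
= 0100

Answer: 0100 (4)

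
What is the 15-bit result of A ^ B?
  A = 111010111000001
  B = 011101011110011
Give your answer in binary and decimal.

Apply ^ to each column (1 where bits differ):
  111010111000001
^ 011101011110011
-----------------
  100111100110010

Answer: 100111100110010 (20274)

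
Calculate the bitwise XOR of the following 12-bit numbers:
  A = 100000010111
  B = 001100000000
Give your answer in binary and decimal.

Apply ^ to each column (1 where bits differ):
  100000010111
^ 001100000000
--------------
  101100010111

Answer: 101100010111 (2839)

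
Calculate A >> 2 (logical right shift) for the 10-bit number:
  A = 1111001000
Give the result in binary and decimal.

Logical shift right by 2: drop the bottom 2 bit(s), prepend 2 zero(s) on the left.
  1111001000  ->  keep [11110010], discard [00], prepend 00
= 0011110010

Answer: 0011110010 (242)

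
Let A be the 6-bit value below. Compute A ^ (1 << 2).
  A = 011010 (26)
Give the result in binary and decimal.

Mask = 1 << 2 = 000100
Bit 2 of A is 0; XOR with the mask flips it to 1.
  011010
^ 000100
--------
  011110

Answer: 011110 (30)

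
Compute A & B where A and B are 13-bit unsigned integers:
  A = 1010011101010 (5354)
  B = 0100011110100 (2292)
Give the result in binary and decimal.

Apply & to each column (1 only where both bits are 1):
  1010011101010
& 0100011110100
---------------
  0000011100000

Answer: 0000011100000 (224)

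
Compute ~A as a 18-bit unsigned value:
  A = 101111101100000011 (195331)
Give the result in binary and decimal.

Flip each bit (0->1, 1->0):
  101111101100000011
  010000010011111100

Answer: 010000010011111100 (66812)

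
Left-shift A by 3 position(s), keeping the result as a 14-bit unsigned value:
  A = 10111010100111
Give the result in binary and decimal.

Shift left by 3: drop the top 3 bit(s), append 3 zero(s) on the right.
  10111010100111  ->  discard [101], keep [11010100111], append 000
= 11010100111000

Answer: 11010100111000 (13624)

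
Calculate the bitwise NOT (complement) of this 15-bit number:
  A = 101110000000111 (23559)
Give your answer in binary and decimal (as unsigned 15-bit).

Flip each bit (0->1, 1->0):
  101110000000111
  010001111111000

Answer: 010001111111000 (9208)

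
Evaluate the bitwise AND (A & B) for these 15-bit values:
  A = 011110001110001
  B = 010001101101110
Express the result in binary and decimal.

Apply & to each column (1 only where both bits are 1):
  011110001110001
& 010001101101110
-----------------
  010000001100000

Answer: 010000001100000 (8288)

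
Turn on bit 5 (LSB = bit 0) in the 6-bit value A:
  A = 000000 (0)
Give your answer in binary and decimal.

Mask = 1 << 5 = 100000
Bit 5 of A is 0, so OR-ing with the mask flips it to 1.
  000000
| 100000
--------
  100000

Answer: 100000 (32)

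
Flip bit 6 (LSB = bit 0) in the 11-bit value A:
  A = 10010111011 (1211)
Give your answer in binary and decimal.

Mask = 1 << 6 = 00001000000
Bit 6 of A is 0; XOR with the mask flips it to 1.
  10010111011
^ 00001000000
-------------
  10011111011

Answer: 10011111011 (1275)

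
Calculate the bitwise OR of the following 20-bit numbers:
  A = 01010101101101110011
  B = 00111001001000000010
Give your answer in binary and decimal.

Apply | to each column (1 where either bit is 1):
  01010101101101110011
| 00111001001000000010
----------------------
  01111101101101110011

Answer: 01111101101101110011 (514931)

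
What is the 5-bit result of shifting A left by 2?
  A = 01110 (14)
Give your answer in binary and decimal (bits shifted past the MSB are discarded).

Shift left by 2: drop the top 2 bit(s), append 2 zero(s) on the right.
  01110  ->  discard [01], keep [110], append 00
= 11000

Answer: 11000 (24)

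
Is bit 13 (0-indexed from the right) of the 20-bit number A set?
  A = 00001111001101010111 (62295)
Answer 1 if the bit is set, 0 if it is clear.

Bit 13 is the 14th from the right.
  00001111001101010111
        ^
That bit is 1.

Answer: 1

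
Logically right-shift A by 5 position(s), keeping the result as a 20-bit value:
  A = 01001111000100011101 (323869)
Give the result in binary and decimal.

Logical shift right by 5: drop the bottom 5 bit(s), prepend 5 zero(s) on the left.
  01001111000100011101  ->  keep [010011110001000], discard [11101], prepend 00000
= 00000010011110001000

Answer: 00000010011110001000 (10120)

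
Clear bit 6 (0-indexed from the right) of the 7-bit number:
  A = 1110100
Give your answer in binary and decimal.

Mask = ~(1 << 6) = 0111111
Bit 6 of A is 1, so AND-ing with the mask clears it to 0.
  1110100
& 0111111
---------
  0110100

Answer: 0110100 (52)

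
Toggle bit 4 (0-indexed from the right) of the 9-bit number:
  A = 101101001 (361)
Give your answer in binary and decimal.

Mask = 1 << 4 = 000010000
Bit 4 of A is 0; XOR with the mask flips it to 1.
  101101001
^ 000010000
-----------
  101111001

Answer: 101111001 (377)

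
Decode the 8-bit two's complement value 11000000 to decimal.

MSB is 1, so the value is negative. Find the magnitude:
1. Invert bits:  00111111
2. Add 1:        01000000  = 64
3. Apply sign:   -64

Answer: -64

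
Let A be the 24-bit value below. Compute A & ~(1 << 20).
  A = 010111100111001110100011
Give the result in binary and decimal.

Mask = ~(1 << 20) = 111011111111111111111111
Bit 20 of A is 1, so AND-ing with the mask clears it to 0.
  010111100111001110100011
& 111011111111111111111111
--------------------------
  010011100111001110100011

Answer: 010011100111001110100011 (5141411)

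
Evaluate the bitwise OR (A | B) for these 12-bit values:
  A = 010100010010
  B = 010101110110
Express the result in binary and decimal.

Apply | to each column (1 where either bit is 1):
  010100010010
| 010101110110
--------------
  010101110110

Answer: 010101110110 (1398)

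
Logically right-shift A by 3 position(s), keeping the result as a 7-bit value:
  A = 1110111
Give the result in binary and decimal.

Logical shift right by 3: drop the bottom 3 bit(s), prepend 3 zero(s) on the left.
  1110111  ->  keep [1110], discard [111], prepend 000
= 0001110

Answer: 0001110 (14)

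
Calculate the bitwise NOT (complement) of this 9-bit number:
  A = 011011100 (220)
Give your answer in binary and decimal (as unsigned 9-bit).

Flip each bit (0->1, 1->0):
  011011100
  100100011

Answer: 100100011 (291)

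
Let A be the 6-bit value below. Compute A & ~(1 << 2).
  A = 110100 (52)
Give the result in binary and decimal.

Mask = ~(1 << 2) = 111011
Bit 2 of A is 1, so AND-ing with the mask clears it to 0.
  110100
& 111011
--------
  110000

Answer: 110000 (48)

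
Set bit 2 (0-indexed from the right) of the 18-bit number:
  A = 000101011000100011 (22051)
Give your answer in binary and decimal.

Mask = 1 << 2 = 000000000000000100
Bit 2 of A is 0, so OR-ing with the mask flips it to 1.
  000101011000100011
| 000000000000000100
--------------------
  000101011000100111

Answer: 000101011000100111 (22055)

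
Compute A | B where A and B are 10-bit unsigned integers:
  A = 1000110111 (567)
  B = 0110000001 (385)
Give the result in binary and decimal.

Apply | to each column (1 where either bit is 1):
  1000110111
| 0110000001
------------
  1110110111

Answer: 1110110111 (951)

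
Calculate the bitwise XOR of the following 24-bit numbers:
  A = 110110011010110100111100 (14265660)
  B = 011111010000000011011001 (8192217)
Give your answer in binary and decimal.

Apply ^ to each column (1 where bits differ):
  110110011010110100111100
^ 011111010000000011011001
--------------------------
  101001001010110111100101

Answer: 101001001010110111100101 (10792421)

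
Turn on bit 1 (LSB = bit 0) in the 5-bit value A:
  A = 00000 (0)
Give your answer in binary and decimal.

Mask = 1 << 1 = 00010
Bit 1 of A is 0, so OR-ing with the mask flips it to 1.
  00000
| 00010
-------
  00010

Answer: 00010 (2)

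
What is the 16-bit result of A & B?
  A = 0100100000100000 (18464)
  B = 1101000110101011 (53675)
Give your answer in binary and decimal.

Apply & to each column (1 only where both bits are 1):
  0100100000100000
& 1101000110101011
------------------
  0100000000100000

Answer: 0100000000100000 (16416)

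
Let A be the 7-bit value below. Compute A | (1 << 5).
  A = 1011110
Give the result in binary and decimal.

Mask = 1 << 5 = 0100000
Bit 5 of A is 0, so OR-ing with the mask flips it to 1.
  1011110
| 0100000
---------
  1111110

Answer: 1111110 (126)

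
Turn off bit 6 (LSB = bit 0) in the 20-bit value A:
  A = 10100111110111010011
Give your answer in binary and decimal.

Mask = ~(1 << 6) = 11111111111110111111
Bit 6 of A is 1, so AND-ing with the mask clears it to 0.
  10100111110111010011
& 11111111111110111111
----------------------
  10100111110110010011

Answer: 10100111110110010011 (687507)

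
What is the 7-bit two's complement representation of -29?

1. Binary of +29:  0011101
2. Invert bits:     1100010
3. Add 1:           1100011

Answer: 1100011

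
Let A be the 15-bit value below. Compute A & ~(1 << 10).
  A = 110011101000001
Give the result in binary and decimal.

Mask = ~(1 << 10) = 111101111111111
Bit 10 of A is 1, so AND-ing with the mask clears it to 0.
  110011101000001
& 111101111111111
-----------------
  110001101000001

Answer: 110001101000001 (25409)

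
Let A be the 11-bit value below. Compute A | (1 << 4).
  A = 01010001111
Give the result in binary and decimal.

Mask = 1 << 4 = 00000010000
Bit 4 of A is 0, so OR-ing with the mask flips it to 1.
  01010001111
| 00000010000
-------------
  01010011111

Answer: 01010011111 (671)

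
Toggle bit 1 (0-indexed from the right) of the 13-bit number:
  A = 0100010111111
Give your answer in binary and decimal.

Mask = 1 << 1 = 0000000000010
Bit 1 of A is 1; XOR with the mask flips it to 0.
  0100010111111
^ 0000000000010
---------------
  0100010111101

Answer: 0100010111101 (2237)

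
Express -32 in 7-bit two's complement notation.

1. Binary of +32:  0100000
2. Invert bits:     1011111
3. Add 1:           1100000

Answer: 1100000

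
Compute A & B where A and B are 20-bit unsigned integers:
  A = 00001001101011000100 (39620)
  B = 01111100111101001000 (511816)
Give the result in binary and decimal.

Apply & to each column (1 only where both bits are 1):
  00001001101011000100
& 01111100111101001000
----------------------
  00001000101001000000

Answer: 00001000101001000000 (35392)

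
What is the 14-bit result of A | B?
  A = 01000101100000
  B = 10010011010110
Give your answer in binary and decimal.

Apply | to each column (1 where either bit is 1):
  01000101100000
| 10010011010110
----------------
  11010111110110

Answer: 11010111110110 (13814)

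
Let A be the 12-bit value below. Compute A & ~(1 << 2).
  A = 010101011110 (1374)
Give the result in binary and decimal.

Mask = ~(1 << 2) = 111111111011
Bit 2 of A is 1, so AND-ing with the mask clears it to 0.
  010101011110
& 111111111011
--------------
  010101011010

Answer: 010101011010 (1370)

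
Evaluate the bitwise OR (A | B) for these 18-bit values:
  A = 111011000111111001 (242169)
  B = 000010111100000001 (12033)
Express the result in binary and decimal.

Apply | to each column (1 where either bit is 1):
  111011000111111001
| 000010111100000001
--------------------
  111011111111111001

Answer: 111011111111111001 (245753)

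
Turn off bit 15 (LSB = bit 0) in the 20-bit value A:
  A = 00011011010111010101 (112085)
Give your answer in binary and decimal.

Mask = ~(1 << 15) = 11110111111111111111
Bit 15 of A is 1, so AND-ing with the mask clears it to 0.
  00011011010111010101
& 11110111111111111111
----------------------
  00010011010111010101

Answer: 00010011010111010101 (79317)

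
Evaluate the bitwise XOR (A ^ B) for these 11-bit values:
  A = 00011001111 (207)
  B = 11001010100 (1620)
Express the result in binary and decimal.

Apply ^ to each column (1 where bits differ):
  00011001111
^ 11001010100
-------------
  11010011011

Answer: 11010011011 (1691)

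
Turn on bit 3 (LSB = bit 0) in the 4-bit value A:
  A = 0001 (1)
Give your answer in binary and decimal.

Mask = 1 << 3 = 1000
Bit 3 of A is 0, so OR-ing with the mask flips it to 1.
  0001
| 1000
------
  1001

Answer: 1001 (9)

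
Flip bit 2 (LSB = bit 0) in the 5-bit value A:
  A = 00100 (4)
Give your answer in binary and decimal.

Mask = 1 << 2 = 00100
Bit 2 of A is 1; XOR with the mask flips it to 0.
  00100
^ 00100
-------
  00000

Answer: 00000 (0)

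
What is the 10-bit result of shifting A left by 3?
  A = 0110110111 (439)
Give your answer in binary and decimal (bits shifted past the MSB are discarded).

Shift left by 3: drop the top 3 bit(s), append 3 zero(s) on the right.
  0110110111  ->  discard [011], keep [0110111], append 000
= 0110111000

Answer: 0110111000 (440)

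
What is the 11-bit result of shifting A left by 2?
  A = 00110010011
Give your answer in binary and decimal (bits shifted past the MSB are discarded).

Shift left by 2: drop the top 2 bit(s), append 2 zero(s) on the right.
  00110010011  ->  discard [00], keep [110010011], append 00
= 11001001100

Answer: 11001001100 (1612)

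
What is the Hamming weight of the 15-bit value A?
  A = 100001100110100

100001100110100
1-bits at positions (from bit 0 = LSB): 2, 4, 5, 8, 9, 14
Count = 6

Answer: 6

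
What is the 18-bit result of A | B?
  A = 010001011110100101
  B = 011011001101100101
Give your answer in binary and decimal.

Apply | to each column (1 where either bit is 1):
  010001011110100101
| 011011001101100101
--------------------
  011011011111100101

Answer: 011011011111100101 (112613)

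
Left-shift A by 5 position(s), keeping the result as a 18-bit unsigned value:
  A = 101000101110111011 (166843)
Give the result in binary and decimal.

Shift left by 5: drop the top 5 bit(s), append 5 zero(s) on the right.
  101000101110111011  ->  discard [10100], keep [0101110111011], append 00000
= 010111011101100000

Answer: 010111011101100000 (96096)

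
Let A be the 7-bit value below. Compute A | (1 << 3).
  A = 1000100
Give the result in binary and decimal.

Mask = 1 << 3 = 0001000
Bit 3 of A is 0, so OR-ing with the mask flips it to 1.
  1000100
| 0001000
---------
  1001100

Answer: 1001100 (76)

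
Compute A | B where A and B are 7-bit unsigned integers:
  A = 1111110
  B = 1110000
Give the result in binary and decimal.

Apply | to each column (1 where either bit is 1):
  1111110
| 1110000
---------
  1111110

Answer: 1111110 (126)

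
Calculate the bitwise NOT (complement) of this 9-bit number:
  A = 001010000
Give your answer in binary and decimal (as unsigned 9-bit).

Flip each bit (0->1, 1->0):
  001010000
  110101111

Answer: 110101111 (431)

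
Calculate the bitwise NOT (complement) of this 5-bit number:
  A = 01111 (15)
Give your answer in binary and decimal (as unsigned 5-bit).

Flip each bit (0->1, 1->0):
  01111
  10000

Answer: 10000 (16)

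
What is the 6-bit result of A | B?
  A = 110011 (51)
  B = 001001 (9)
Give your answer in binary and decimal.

Apply | to each column (1 where either bit is 1):
  110011
| 001001
--------
  111011

Answer: 111011 (59)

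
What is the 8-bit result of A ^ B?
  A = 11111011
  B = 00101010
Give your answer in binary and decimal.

Apply ^ to each column (1 where bits differ):
  11111011
^ 00101010
----------
  11010001

Answer: 11010001 (209)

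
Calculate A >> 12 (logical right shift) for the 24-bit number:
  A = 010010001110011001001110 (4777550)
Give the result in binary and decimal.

Logical shift right by 12: drop the bottom 12 bit(s), prepend 12 zero(s) on the left.
  010010001110011001001110  ->  keep [010010001110], discard [011001001110], prepend 000000000000
= 000000000000010010001110

Answer: 000000000000010010001110 (1166)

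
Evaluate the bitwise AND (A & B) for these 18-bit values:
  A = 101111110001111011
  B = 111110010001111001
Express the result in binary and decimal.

Apply & to each column (1 only where both bits are 1):
  101111110001111011
& 111110010001111001
--------------------
  101110010001111001

Answer: 101110010001111001 (189561)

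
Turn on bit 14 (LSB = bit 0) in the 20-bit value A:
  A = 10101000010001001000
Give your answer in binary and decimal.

Mask = 1 << 14 = 00000100000000000000
Bit 14 of A is 0, so OR-ing with the mask flips it to 1.
  10101000010001001000
| 00000100000000000000
----------------------
  10101100010001001000

Answer: 10101100010001001000 (705608)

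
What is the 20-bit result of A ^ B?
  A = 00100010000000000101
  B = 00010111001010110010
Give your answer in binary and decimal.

Apply ^ to each column (1 where bits differ):
  00100010000000000101
^ 00010111001010110010
----------------------
  00110101001010110111

Answer: 00110101001010110111 (217783)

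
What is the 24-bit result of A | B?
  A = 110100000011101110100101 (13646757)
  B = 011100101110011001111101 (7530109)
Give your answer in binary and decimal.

Apply | to each column (1 where either bit is 1):
  110100000011101110100101
| 011100101110011001111101
--------------------------
  111100101111111111111101

Answer: 111100101111111111111101 (15925245)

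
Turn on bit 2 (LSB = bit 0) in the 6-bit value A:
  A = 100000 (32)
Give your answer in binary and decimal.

Mask = 1 << 2 = 000100
Bit 2 of A is 0, so OR-ing with the mask flips it to 1.
  100000
| 000100
--------
  100100

Answer: 100100 (36)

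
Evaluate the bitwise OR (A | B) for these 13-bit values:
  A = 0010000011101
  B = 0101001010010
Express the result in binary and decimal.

Apply | to each column (1 where either bit is 1):
  0010000011101
| 0101001010010
---------------
  0111001011111

Answer: 0111001011111 (3679)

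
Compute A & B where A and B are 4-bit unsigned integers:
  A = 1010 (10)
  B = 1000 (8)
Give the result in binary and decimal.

Apply & to each column (1 only where both bits are 1):
  1010
& 1000
------
  1000

Answer: 1000 (8)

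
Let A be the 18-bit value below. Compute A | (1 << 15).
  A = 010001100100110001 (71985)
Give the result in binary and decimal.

Mask = 1 << 15 = 001000000000000000
Bit 15 of A is 0, so OR-ing with the mask flips it to 1.
  010001100100110001
| 001000000000000000
--------------------
  011001100100110001

Answer: 011001100100110001 (104753)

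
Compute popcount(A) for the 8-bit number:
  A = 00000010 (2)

00000010
1-bits at positions (from bit 0 = LSB): 1
Count = 1

Answer: 1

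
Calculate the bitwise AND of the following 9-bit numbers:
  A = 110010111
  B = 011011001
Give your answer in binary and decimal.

Apply & to each column (1 only where both bits are 1):
  110010111
& 011011001
-----------
  010010001

Answer: 010010001 (145)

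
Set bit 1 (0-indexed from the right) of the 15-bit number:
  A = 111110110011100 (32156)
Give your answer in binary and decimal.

Mask = 1 << 1 = 000000000000010
Bit 1 of A is 0, so OR-ing with the mask flips it to 1.
  111110110011100
| 000000000000010
-----------------
  111110110011110

Answer: 111110110011110 (32158)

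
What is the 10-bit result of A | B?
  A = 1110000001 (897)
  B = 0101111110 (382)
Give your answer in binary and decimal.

Apply | to each column (1 where either bit is 1):
  1110000001
| 0101111110
------------
  1111111111

Answer: 1111111111 (1023)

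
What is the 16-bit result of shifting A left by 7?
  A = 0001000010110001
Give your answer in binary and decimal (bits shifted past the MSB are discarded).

Shift left by 7: drop the top 7 bit(s), append 7 zero(s) on the right.
  0001000010110001  ->  discard [0001000], keep [010110001], append 0000000
= 0101100010000000

Answer: 0101100010000000 (22656)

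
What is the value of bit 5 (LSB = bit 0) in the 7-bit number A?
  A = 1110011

Bit 5 is the 6th from the right.
  1110011
   ^
That bit is 1.

Answer: 1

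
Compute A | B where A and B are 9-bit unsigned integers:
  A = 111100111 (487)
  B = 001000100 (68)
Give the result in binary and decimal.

Apply | to each column (1 where either bit is 1):
  111100111
| 001000100
-----------
  111100111

Answer: 111100111 (487)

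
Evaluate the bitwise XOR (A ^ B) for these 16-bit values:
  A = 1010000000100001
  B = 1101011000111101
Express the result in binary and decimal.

Apply ^ to each column (1 where bits differ):
  1010000000100001
^ 1101011000111101
------------------
  0111011000011100

Answer: 0111011000011100 (30236)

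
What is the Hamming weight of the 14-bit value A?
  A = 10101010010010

10101010010010
1-bits at positions (from bit 0 = LSB): 1, 4, 7, 9, 11, 13
Count = 6

Answer: 6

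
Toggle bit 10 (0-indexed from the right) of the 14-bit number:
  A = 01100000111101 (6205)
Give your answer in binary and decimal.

Mask = 1 << 10 = 00010000000000
Bit 10 of A is 0; XOR with the mask flips it to 1.
  01100000111101
^ 00010000000000
----------------
  01110000111101

Answer: 01110000111101 (7229)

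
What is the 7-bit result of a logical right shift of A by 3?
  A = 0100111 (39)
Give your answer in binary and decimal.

Logical shift right by 3: drop the bottom 3 bit(s), prepend 3 zero(s) on the left.
  0100111  ->  keep [0100], discard [111], prepend 000
= 0000100

Answer: 0000100 (4)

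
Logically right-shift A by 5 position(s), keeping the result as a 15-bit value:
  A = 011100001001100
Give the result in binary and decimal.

Logical shift right by 5: drop the bottom 5 bit(s), prepend 5 zero(s) on the left.
  011100001001100  ->  keep [0111000010], discard [01100], prepend 00000
= 000000111000010

Answer: 000000111000010 (450)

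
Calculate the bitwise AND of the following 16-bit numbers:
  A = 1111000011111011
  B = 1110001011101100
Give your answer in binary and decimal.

Apply & to each column (1 only where both bits are 1):
  1111000011111011
& 1110001011101100
------------------
  1110000011101000

Answer: 1110000011101000 (57576)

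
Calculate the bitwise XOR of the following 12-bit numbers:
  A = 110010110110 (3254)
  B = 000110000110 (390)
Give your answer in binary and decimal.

Apply ^ to each column (1 where bits differ):
  110010110110
^ 000110000110
--------------
  110100110000

Answer: 110100110000 (3376)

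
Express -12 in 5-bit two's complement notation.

1. Binary of +12:  01100
2. Invert bits:     10011
3. Add 1:           10100

Answer: 10100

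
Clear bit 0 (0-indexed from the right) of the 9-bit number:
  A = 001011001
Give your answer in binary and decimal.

Mask = ~(1 << 0) = 111111110
Bit 0 of A is 1, so AND-ing with the mask clears it to 0.
  001011001
& 111111110
-----------
  001011000

Answer: 001011000 (88)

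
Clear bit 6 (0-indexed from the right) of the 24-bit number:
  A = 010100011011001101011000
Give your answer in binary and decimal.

Mask = ~(1 << 6) = 111111111111111110111111
Bit 6 of A is 1, so AND-ing with the mask clears it to 0.
  010100011011001101011000
& 111111111111111110111111
--------------------------
  010100011011001100011000

Answer: 010100011011001100011000 (5354264)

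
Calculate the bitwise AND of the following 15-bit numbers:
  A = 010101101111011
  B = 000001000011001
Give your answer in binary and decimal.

Apply & to each column (1 only where both bits are 1):
  010101101111011
& 000001000011001
-----------------
  000001000011001

Answer: 000001000011001 (537)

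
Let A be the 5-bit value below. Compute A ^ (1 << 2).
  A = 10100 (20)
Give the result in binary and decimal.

Mask = 1 << 2 = 00100
Bit 2 of A is 1; XOR with the mask flips it to 0.
  10100
^ 00100
-------
  10000

Answer: 10000 (16)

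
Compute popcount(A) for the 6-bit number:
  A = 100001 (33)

100001
1-bits at positions (from bit 0 = LSB): 0, 5
Count = 2

Answer: 2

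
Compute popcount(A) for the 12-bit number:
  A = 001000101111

001000101111
1-bits at positions (from bit 0 = LSB): 0, 1, 2, 3, 5, 9
Count = 6

Answer: 6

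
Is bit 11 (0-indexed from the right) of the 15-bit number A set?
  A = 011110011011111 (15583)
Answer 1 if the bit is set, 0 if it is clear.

Bit 11 is the 12th from the right.
  011110011011111
     ^
That bit is 1.

Answer: 1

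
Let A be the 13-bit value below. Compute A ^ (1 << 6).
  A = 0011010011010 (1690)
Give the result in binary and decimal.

Mask = 1 << 6 = 0000001000000
Bit 6 of A is 0; XOR with the mask flips it to 1.
  0011010011010
^ 0000001000000
---------------
  0011011011010

Answer: 0011011011010 (1754)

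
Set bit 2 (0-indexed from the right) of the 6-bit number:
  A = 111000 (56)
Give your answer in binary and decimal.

Mask = 1 << 2 = 000100
Bit 2 of A is 0, so OR-ing with the mask flips it to 1.
  111000
| 000100
--------
  111100

Answer: 111100 (60)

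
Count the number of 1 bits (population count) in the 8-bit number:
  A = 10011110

10011110
1-bits at positions (from bit 0 = LSB): 1, 2, 3, 4, 7
Count = 5

Answer: 5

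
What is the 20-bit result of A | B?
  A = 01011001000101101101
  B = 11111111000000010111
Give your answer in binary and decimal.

Apply | to each column (1 where either bit is 1):
  01011001000101101101
| 11111111000000010111
----------------------
  11111111000101111111

Answer: 11111111000101111111 (1044863)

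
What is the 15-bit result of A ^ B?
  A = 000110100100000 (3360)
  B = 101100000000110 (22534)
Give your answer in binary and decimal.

Apply ^ to each column (1 where bits differ):
  000110100100000
^ 101100000000110
-----------------
  101010100100110

Answer: 101010100100110 (21798)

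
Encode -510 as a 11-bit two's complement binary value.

1. Binary of +510:  00111111110
2. Invert bits:     11000000001
3. Add 1:           11000000010

Answer: 11000000010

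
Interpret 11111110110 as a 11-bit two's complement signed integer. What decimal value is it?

MSB is 1, so the value is negative. Find the magnitude:
1. Invert bits:  00000001001
2. Add 1:        00000001010  = 10
3. Apply sign:   -10

Answer: -10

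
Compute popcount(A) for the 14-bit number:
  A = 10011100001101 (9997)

10011100001101
1-bits at positions (from bit 0 = LSB): 0, 2, 3, 8, 9, 10, 13
Count = 7

Answer: 7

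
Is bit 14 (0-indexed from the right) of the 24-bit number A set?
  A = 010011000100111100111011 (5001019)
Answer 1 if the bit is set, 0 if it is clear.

Bit 14 is the 15th from the right.
  010011000100111100111011
           ^
That bit is 1.

Answer: 1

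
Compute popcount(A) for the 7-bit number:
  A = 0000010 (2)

0000010
1-bits at positions (from bit 0 = LSB): 1
Count = 1

Answer: 1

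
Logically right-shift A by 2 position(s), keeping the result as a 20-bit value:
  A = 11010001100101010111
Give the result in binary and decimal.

Logical shift right by 2: drop the bottom 2 bit(s), prepend 2 zero(s) on the left.
  11010001100101010111  ->  keep [110100011001010101], discard [11], prepend 00
= 00110100011001010101

Answer: 00110100011001010101 (214613)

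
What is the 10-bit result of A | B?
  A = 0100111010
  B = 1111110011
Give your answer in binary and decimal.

Apply | to each column (1 where either bit is 1):
  0100111010
| 1111110011
------------
  1111111011

Answer: 1111111011 (1019)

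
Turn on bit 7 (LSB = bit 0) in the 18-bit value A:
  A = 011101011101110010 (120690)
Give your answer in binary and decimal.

Mask = 1 << 7 = 000000000010000000
Bit 7 of A is 0, so OR-ing with the mask flips it to 1.
  011101011101110010
| 000000000010000000
--------------------
  011101011111110010

Answer: 011101011111110010 (120818)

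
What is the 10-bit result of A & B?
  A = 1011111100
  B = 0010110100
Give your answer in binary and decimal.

Apply & to each column (1 only where both bits are 1):
  1011111100
& 0010110100
------------
  0010110100

Answer: 0010110100 (180)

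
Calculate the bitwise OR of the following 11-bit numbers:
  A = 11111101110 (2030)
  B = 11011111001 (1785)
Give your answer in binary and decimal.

Apply | to each column (1 where either bit is 1):
  11111101110
| 11011111001
-------------
  11111111111

Answer: 11111111111 (2047)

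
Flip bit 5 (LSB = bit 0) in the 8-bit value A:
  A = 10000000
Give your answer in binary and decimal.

Mask = 1 << 5 = 00100000
Bit 5 of A is 0; XOR with the mask flips it to 1.
  10000000
^ 00100000
----------
  10100000

Answer: 10100000 (160)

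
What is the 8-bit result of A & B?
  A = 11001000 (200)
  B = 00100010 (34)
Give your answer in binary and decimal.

Apply & to each column (1 only where both bits are 1):
  11001000
& 00100010
----------
  00000000

Answer: 00000000 (0)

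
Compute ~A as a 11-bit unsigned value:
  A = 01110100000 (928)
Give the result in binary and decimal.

Flip each bit (0->1, 1->0):
  01110100000
  10001011111

Answer: 10001011111 (1119)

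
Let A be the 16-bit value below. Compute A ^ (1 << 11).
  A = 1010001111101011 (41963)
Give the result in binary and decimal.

Mask = 1 << 11 = 0000100000000000
Bit 11 of A is 0; XOR with the mask flips it to 1.
  1010001111101011
^ 0000100000000000
------------------
  1010101111101011

Answer: 1010101111101011 (44011)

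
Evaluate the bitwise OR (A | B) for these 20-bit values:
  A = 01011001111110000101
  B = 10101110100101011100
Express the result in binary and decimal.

Apply | to each column (1 where either bit is 1):
  01011001111110000101
| 10101110100101011100
----------------------
  11111111111111011101

Answer: 11111111111111011101 (1048541)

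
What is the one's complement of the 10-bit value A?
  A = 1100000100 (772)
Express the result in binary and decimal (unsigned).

Flip each bit (0->1, 1->0):
  1100000100
  0011111011

Answer: 0011111011 (251)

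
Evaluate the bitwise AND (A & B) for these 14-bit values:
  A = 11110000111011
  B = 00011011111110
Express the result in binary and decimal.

Apply & to each column (1 only where both bits are 1):
  11110000111011
& 00011011111110
----------------
  00010000111010

Answer: 00010000111010 (1082)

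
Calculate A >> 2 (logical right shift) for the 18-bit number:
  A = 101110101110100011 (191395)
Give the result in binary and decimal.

Logical shift right by 2: drop the bottom 2 bit(s), prepend 2 zero(s) on the left.
  101110101110100011  ->  keep [1011101011101000], discard [11], prepend 00
= 001011101011101000

Answer: 001011101011101000 (47848)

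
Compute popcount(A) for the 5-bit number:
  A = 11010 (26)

11010
1-bits at positions (from bit 0 = LSB): 1, 3, 4
Count = 3

Answer: 3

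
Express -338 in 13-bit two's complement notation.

1. Binary of +338:  0000101010010
2. Invert bits:     1111010101101
3. Add 1:           1111010101110

Answer: 1111010101110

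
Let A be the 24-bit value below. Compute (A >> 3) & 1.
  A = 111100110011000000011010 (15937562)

Bit 3 is the 4th from the right.
  111100110011000000011010
                      ^
That bit is 1.

Answer: 1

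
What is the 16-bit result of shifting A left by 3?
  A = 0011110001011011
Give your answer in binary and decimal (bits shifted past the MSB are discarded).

Shift left by 3: drop the top 3 bit(s), append 3 zero(s) on the right.
  0011110001011011  ->  discard [001], keep [1110001011011], append 000
= 1110001011011000

Answer: 1110001011011000 (58072)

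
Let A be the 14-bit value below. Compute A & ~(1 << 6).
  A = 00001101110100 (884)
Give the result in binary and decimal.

Mask = ~(1 << 6) = 11111110111111
Bit 6 of A is 1, so AND-ing with the mask clears it to 0.
  00001101110100
& 11111110111111
----------------
  00001100110100

Answer: 00001100110100 (820)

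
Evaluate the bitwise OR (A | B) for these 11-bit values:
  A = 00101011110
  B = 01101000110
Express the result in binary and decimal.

Apply | to each column (1 where either bit is 1):
  00101011110
| 01101000110
-------------
  01101011110

Answer: 01101011110 (862)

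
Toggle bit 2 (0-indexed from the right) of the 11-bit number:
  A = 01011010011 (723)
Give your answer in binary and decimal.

Mask = 1 << 2 = 00000000100
Bit 2 of A is 0; XOR with the mask flips it to 1.
  01011010011
^ 00000000100
-------------
  01011010111

Answer: 01011010111 (727)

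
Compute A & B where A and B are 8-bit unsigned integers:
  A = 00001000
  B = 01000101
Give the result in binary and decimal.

Apply & to each column (1 only where both bits are 1):
  00001000
& 01000101
----------
  00000000

Answer: 00000000 (0)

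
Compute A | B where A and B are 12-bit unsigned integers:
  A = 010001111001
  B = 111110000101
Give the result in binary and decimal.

Apply | to each column (1 where either bit is 1):
  010001111001
| 111110000101
--------------
  111111111101

Answer: 111111111101 (4093)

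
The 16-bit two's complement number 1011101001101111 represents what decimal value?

MSB is 1, so the value is negative. Find the magnitude:
1. Invert bits:  0100010110010000
2. Add 1:        0100010110010001  = 17809
3. Apply sign:   -17809

Answer: -17809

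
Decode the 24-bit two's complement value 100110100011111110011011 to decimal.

MSB is 1, so the value is negative. Find the magnitude:
1. Invert bits:  011001011100000001100100
2. Add 1:        011001011100000001100101  = 6668389
3. Apply sign:   -6668389

Answer: -6668389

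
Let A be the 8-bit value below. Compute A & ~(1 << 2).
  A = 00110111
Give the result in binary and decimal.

Mask = ~(1 << 2) = 11111011
Bit 2 of A is 1, so AND-ing with the mask clears it to 0.
  00110111
& 11111011
----------
  00110011

Answer: 00110011 (51)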